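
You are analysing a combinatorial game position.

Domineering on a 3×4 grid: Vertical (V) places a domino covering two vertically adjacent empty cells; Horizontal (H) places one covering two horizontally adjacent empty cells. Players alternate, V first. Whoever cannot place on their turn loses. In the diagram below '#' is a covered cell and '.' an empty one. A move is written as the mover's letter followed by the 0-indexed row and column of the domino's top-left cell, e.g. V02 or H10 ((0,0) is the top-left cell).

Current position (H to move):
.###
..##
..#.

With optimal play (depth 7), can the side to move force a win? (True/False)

H winning at [.###/..##/..#.]: True

ply 1, H at .###/..##/..#. | H10=+1→.###/####/..#.*; H20=-1→.###/..##/###.
ply 2: .###/####/..#. is terminal -1 (V); from .###/..##/..#. depth 7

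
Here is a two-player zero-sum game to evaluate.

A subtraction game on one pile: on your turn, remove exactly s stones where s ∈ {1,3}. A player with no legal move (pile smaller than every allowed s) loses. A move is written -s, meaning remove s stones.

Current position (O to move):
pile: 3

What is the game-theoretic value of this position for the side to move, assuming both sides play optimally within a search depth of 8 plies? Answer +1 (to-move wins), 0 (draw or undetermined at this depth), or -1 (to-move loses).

[3] O move#1: -1:+1/2*, -3:+1/0
[2] X move#2: -1:-1/1*
[1] O move#3: -1:+1/0*
[0] end (terminal -1, X#4); searched 3 to 8

value(3, O) = +1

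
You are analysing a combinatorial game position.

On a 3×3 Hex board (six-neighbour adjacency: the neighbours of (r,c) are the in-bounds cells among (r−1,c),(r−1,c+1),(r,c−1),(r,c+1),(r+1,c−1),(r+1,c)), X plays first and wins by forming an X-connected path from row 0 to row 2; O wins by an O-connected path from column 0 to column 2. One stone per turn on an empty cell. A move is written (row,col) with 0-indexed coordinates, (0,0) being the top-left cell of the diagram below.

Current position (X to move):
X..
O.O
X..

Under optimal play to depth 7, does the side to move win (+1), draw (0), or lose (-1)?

[X../O.O/X..] X move#1: (0,1):-1/XX./O.O/X.., (0,2):-1/X.X/O.O/X.., (1,1):+1/X../OXO/X..*, (2,1):-1/X../O.O/XX., (2,2):-1/X../O.O/X.X
[X../OXO/X..] O move#2: (0,1):-1/XO./OXO/X..*, (0,2):-1/X.O/OXO/X.., (2,1):-1/X../OXO/XO., (2,2):-1/X../OXO/X.O
[XO./OXO/X..] X move#3: (0,2):+1/XOX/OXO/X..*, (2,1):-1/XO./OXO/XX., (2,2):-1/XO./OXO/X.X
[XOX/OXO/X..] end (terminal -1, O#4); searched X../O.O/X.. to 7

value(X../O.O/X.., X) = +1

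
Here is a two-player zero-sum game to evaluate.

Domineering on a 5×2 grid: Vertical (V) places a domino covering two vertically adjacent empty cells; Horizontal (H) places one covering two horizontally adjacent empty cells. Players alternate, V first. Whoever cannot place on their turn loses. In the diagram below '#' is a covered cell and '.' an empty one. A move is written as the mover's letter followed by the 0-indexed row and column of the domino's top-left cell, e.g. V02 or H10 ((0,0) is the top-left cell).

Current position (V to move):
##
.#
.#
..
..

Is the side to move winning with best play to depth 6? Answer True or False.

[##/.#/.#/../..] V move#1: V10:-1/##/##/##/../.., V20:-1/##/.#/##/#./.., V30:+1/##/.#/.#/#./#.*, V31:+1/##/.#/.#/.#/.#
[##/.#/.#/#./#.] end (terminal -1, H#2); searched ##/.#/.#/../.. to 6

V winning at [##/.#/.#/../..]: True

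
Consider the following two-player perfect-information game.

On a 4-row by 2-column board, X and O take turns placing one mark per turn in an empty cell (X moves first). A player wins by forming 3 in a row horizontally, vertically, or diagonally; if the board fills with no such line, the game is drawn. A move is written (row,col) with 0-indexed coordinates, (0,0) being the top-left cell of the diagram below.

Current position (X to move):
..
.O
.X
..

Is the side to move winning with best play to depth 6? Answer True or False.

ply 1, X at ../.O/.X/.. | (0,0)=+0→X./.O/.X/..*; (0,1)=+0→.X/.O/.X/..; (1,0)=+0→../XO/.X/..; (2,0)=+0→../.O/XX/..; (3,0)=+0→../.O/.X/X.; (3,1)=+0→../.O/.X/.X
ply 2, O at X./.O/.X/.. | (0,1)=+0→XO/.O/.X/..*; (1,0)=+0→X./OO/.X/..; (2,0)=+0→X./.O/OX/..; (3,0)=+0→X./.O/.X/O.; (3,1)=+0→X./.O/.X/.O
ply 3, X at XO/.O/.X/.. | (1,0)=+0→XO/XO/.X/..*; (2,0)=+0→XO/.O/XX/..; (3,0)=+0→XO/.O/.X/X.; (3,1)=+0→XO/.O/.X/.X
ply 4, O at XO/XO/.X/.. | (2,0)=+0→XO/XO/OX/..*; (3,0)=-1→XO/XO/.X/O.; (3,1)=-1→XO/XO/.X/.O
ply 5, X at XO/XO/OX/.. | (3,0)=+0→XO/XO/OX/X.*; (3,1)=+0→XO/XO/OX/.X
ply 6, O at XO/XO/OX/X. | (3,1)=+0→XO/XO/OX/XO*
ply 7: XO/XO/OX/XO is terminal +0 (X); from ../.O/.X/.. depth 6

X winning at [../.O/.X/..]: False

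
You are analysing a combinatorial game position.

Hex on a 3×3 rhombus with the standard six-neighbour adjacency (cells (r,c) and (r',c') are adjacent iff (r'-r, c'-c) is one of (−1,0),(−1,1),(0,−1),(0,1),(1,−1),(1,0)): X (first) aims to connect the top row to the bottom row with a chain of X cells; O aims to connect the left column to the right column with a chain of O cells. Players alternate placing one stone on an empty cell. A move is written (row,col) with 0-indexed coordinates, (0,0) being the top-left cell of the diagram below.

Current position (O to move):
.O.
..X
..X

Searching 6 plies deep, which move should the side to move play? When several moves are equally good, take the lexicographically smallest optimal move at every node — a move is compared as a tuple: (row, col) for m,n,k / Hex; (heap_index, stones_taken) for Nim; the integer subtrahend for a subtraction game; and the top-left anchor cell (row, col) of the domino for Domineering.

O's best at [.O./..X/..X]: (0,2)

ply 1, O at .O./..X/..X | (0,0)=-1→OO./..X/..X; (0,2)=+1→.OO/..X/..X*; (1,0)=-1→.O./O.X/..X; (1,1)=-1→.O./.OX/..X; (2,0)=-1→.O./..X/O.X; (2,1)=-1→.O./..X/.OX
ply 2, X at .OO/..X/..X | (0,0)=-1→XOO/..X/..X*; (1,0)=-1→.OO/X.X/..X; (1,1)=-1→.OO/.XX/..X; (2,0)=-1→.OO/..X/X.X; (2,1)=-1→.OO/..X/.XX
ply 3, O at XOO/..X/..X | (1,0)=+1→XOO/O.X/..X*; (1,1)=+1→XOO/.OX/..X; (2,0)=+1→XOO/..X/O.X; (2,1)=-1→XOO/..X/.OX
ply 4: XOO/O.X/..X is terminal -1 (X); from .O./..X/..X depth 6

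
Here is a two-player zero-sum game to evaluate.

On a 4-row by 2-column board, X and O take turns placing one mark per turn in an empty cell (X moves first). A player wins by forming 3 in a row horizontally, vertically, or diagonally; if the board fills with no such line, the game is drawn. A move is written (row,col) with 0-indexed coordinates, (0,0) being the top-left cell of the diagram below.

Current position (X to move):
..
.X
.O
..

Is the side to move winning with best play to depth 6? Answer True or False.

X winning at [../.X/.O/..]: False

ply 1, X at ../.X/.O/.. | (0,0)=+0→X./.X/.O/..*; (0,1)=+0→.X/.X/.O/..; (1,0)=+0→../XX/.O/..; (2,0)=+0→../.X/XO/..; (3,0)=+0→../.X/.O/X.; (3,1)=+0→../.X/.O/.X
ply 2, O at X./.X/.O/.. | (0,1)=+0→XO/.X/.O/..*; (1,0)=+0→X./OX/.O/..; (2,0)=+0→X./.X/OO/..; (3,0)=+0→X./.X/.O/O.; (3,1)=+0→X./.X/.O/.O
ply 3, X at XO/.X/.O/.. | (1,0)=+0→XO/XX/.O/..*; (2,0)=+0→XO/.X/XO/..; (3,0)=+0→XO/.X/.O/X.; (3,1)=+0→XO/.X/.O/.X
ply 4, O at XO/XX/.O/.. | (2,0)=+0→XO/XX/OO/..*; (3,0)=-1→XO/XX/.O/O.; (3,1)=-1→XO/XX/.O/.O
ply 5, X at XO/XX/OO/.. | (3,0)=+0→XO/XX/OO/X.*; (3,1)=+0→XO/XX/OO/.X
ply 6, O at XO/XX/OO/X. | (3,1)=+0→XO/XX/OO/XO*
ply 7: XO/XX/OO/XO is terminal +0 (X); from ../.X/.O/.. depth 6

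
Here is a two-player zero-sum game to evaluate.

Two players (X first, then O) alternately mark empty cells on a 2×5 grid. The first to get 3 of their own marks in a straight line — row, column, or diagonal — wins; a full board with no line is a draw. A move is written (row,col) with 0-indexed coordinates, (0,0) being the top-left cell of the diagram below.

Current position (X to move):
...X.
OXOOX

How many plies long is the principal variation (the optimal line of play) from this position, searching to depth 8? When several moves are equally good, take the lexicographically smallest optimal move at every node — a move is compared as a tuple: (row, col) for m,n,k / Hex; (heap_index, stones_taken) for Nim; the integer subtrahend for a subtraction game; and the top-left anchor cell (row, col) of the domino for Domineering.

ply 1, X at ...X./OXOOX | (0,0)=+0→X..X./OXOOX; (0,1)=+0→.X.X./OXOOX; (0,2)=+1→..XX./OXOOX*; (0,4)=+0→...XX/OXOOX
ply 2, O at ..XX./OXOOX | (0,0)=-1→O.XX./OXOOX*; (0,1)=-1→.OXX./OXOOX; (0,4)=-1→..XXO/OXOOX
ply 3, X at O.XX./OXOOX | (0,1)=+1→OXXX./OXOOX*; (0,4)=+1→O.XXX/OXOOX
ply 4: OXXX./OXOOX is terminal -1 (O); from ...X./OXOOX depth 8

PV length from [...X./OXOOX]: 3 plies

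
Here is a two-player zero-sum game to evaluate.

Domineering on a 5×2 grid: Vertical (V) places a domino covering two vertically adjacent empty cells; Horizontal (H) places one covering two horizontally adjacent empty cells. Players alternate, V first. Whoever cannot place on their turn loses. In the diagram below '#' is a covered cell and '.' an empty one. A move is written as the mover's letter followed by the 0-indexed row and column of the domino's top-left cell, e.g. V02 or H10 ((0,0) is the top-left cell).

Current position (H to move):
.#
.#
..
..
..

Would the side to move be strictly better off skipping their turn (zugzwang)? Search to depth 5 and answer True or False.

ply 1, H at .#/.#/../../.. | H20=-1→.#/.#/##/../..; H30=+1→.#/.#/../##/..*; H40=-1→.#/.#/../../##
ply 2, V at .#/.#/../##/.. | V00=-1→##/##/../##/..*; V10=-1→.#/##/#./##/..
ply 3, H at ##/##/../##/.. | H20=+1→##/##/##/##/..*; H40=+1→##/##/../##/##
ply 4: ##/##/##/##/.. is terminal -1 (V); from .#/.#/../../.. depth 5
if H skipped the turn, V would face:
~ ply 1, V at .#/.#/../../.. | V00=-1→##/##/../../..; V10=-1→.#/##/#./../..; V20=+1→.#/.#/#./#./..*; V21=+1→.#/.#/.#/.#/..; V30=+1→.#/.#/../#./#.; V31=+1→.#/.#/../.#/.#
~ ply 2, H at .#/.#/#./#./.. | H40=-1→.#/.#/#./#./##*
~ ply 3, V at .#/.#/#./#./## | V00=+1→##/##/#./#./##*; V21=+1→.#/.#/##/##/##
~ ply 4: ##/##/#./#./## is terminal -1 (H); from .#/.#/../../.. depth 5
compare (H): move=+1 vs pass=-1

zugzwang(.#/.#/../../.., H) = False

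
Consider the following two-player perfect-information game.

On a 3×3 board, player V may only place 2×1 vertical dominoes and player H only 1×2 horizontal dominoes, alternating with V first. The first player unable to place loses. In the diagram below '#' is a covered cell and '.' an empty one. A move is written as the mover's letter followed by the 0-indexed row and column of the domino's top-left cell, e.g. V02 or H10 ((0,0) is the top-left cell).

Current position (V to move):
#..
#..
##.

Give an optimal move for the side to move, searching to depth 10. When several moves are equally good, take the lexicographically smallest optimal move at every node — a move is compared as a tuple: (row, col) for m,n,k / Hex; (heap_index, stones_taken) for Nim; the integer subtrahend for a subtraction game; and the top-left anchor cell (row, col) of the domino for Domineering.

[#../#../##.] V move#1: V01:+1/##./##./##.*, V02:+1/#.#/#.#/##., V12:-1/#../#.#/###
[##./##./##.] end (terminal -1, H#2); searched #../#../##. to 10

V's best at [#../#../##.]: V01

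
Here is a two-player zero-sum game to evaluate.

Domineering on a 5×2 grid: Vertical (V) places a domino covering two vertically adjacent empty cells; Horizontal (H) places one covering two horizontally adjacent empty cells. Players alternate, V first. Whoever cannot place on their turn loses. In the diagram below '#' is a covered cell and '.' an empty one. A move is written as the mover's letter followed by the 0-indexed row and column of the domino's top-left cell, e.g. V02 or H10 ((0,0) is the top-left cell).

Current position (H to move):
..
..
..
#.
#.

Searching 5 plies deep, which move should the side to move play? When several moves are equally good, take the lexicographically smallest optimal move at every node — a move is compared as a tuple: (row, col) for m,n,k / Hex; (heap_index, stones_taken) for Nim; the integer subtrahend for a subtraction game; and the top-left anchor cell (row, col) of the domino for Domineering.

[../../../#./#.] H move#1: H00:-1/##/../../#./#., H10:+1/../##/../#./#.*, H20:-1/../../##/#./#.
[../##/../#./#.] V move#2: V21:-1/../##/.#/##/#.*, V31:-1/../##/../##/##
[../##/.#/##/#.] H move#3: H00:+1/##/##/.#/##/#.*
[##/##/.#/##/#.] end (terminal -1, V#4); searched ../../../#./#. to 5

H's best at [../../../#./#.]: H10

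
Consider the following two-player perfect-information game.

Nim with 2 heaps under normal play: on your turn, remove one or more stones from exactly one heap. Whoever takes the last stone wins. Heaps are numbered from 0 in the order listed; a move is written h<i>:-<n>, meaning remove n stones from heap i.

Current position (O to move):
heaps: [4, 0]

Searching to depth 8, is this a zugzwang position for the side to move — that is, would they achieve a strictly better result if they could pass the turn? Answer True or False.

zugzwang((4,0), O) = False

p1 O@[(4,0)]: h0:-1[(3,0)]-1 h0:-2[(2,0)]-1 h0:-3[(1,0)]-1 h0:-4[(0,0)]+1*
p2 X@[(0,0)] terminal -1; root [(4,0)] d8
suppose O passes — search the same position with X to move:
pass> p1 X@[(4,0)]: h0:-1[(3,0)]-1 h0:-2[(2,0)]-1 h0:-3[(1,0)]-1 h0:-4[(0,0)]+1*
pass> p2 O@[(0,0)] terminal -1; root [(4,0)] d8
for O: play +1, pass -1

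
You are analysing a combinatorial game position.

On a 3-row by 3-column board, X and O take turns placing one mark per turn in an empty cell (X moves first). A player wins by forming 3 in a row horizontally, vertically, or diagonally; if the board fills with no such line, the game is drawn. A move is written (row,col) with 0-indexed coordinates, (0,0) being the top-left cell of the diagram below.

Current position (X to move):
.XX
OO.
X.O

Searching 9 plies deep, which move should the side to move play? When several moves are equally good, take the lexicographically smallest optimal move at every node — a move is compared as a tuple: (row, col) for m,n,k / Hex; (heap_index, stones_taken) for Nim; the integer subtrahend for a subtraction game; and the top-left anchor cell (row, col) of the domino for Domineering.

[.XX/OO./X.O] X move#1: (0,0):+1/XXX/OO./X.O*, (1,2):-1/.XX/OOX/X.O, (2,1):-1/.XX/OO./XXO
[XXX/OO./X.O] end (terminal -1, O#2); searched .XX/OO./X.O to 9

X's best at [.XX/OO./X.O]: (0,0)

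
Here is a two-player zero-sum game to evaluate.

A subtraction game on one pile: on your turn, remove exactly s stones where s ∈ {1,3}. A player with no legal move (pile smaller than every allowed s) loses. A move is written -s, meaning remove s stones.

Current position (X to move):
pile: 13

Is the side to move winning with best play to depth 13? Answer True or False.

p1 X@[13]: -1[12]+1* -3[10]+1
p2 O@[12]: -1[11]-1* -3[9]-1
p3 X@[11]: -1[10]+1* -3[8]+1
p4 O@[10]: -1[9]-1* -3[7]-1
p5 X@[9]: -1[8]+1* -3[6]+1
p6 O@[8]: -1[7]-1* -3[5]-1
p7 X@[7]: -1[6]+1* -3[4]+1
p8 O@[6]: -1[5]-1* -3[3]-1
p9 X@[5]: -1[4]+1* -3[2]+1
p10 O@[4]: -1[3]-1* -3[1]-1
p11 X@[3]: -1[2]+1* -3[0]+1
p12 O@[2]: -1[1]-1*
p13 X@[1]: -1[0]+1*
p14 O@[0] terminal -1; root [13] d13

X winning at [13]: True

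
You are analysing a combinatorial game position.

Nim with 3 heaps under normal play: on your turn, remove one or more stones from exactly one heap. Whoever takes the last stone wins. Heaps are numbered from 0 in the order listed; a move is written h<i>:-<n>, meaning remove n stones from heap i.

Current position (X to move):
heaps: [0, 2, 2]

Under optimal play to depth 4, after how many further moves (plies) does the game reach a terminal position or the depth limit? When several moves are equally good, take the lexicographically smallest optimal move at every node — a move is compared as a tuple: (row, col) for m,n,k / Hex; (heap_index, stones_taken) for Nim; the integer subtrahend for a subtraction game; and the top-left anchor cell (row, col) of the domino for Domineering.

PV length from [(0,2,2)]: 4 plies

p1 X@[(0,2,2)]: h1:-1[(0,1,2)]-1* h1:-2[(0,0,2)]-1 h2:-1[(0,2,1)]-1 h2:-2[(0,2,0)]-1
p2 O@[(0,1,2)]: h1:-1[(0,0,2)]-1 h2:-1[(0,1,1)]+1* h2:-2[(0,1,0)]-1
p3 X@[(0,1,1)]: h1:-1[(0,0,1)]-1* h2:-1[(0,1,0)]-1
p4 O@[(0,0,1)]: h2:-1[(0,0,0)]+1*
p5 X@[(0,0,0)] terminal -1; root [(0,2,2)] d4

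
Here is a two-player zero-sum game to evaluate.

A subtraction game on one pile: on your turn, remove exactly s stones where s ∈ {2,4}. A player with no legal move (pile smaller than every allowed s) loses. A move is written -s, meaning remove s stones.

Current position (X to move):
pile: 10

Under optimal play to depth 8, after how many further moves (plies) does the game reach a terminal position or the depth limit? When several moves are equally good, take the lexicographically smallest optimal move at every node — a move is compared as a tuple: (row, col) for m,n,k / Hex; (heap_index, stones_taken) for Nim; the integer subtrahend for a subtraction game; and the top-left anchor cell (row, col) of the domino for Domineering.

PV length from [10]: 3 plies

p1 X@[10]: -2[8]-1 -4[6]+1*
p2 O@[6]: -2[4]-1* -4[2]-1
p3 X@[4]: -2[2]-1 -4[0]+1*
p4 O@[0] terminal -1; root [10] d8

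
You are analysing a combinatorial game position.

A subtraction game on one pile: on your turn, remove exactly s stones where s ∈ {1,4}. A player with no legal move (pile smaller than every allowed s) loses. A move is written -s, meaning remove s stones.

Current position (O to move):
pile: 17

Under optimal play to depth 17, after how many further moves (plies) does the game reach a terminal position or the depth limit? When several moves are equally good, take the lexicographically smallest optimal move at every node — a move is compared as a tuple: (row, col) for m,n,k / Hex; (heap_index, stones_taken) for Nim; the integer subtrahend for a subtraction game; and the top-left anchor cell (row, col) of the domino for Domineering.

PV length from [17]: 8 plies

[17] O move#1: -1:-1/16*, -4:-1/13
[16] X move#2: -1:+1/15*, -4:+1/12
[15] O move#3: -1:-1/14*, -4:-1/11
[14] X move#4: -1:-1/13, -4:+1/10*
[10] O move#5: -1:-1/9*, -4:-1/6
[9] X move#6: -1:-1/8, -4:+1/5*
[5] O move#7: -1:-1/4*, -4:-1/1
[4] X move#8: -1:-1/3, -4:+1/0*
[0] end (terminal -1, O#9); searched 17 to 17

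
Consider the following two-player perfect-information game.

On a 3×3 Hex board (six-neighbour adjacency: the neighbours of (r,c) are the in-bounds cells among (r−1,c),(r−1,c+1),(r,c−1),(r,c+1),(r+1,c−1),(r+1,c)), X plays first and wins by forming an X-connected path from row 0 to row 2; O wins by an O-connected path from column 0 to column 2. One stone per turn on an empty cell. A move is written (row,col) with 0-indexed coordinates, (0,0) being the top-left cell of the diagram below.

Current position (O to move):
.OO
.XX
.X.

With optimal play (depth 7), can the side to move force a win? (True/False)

O winning at [.OO/.XX/.X.]: True

ply 1, O at .OO/.XX/.X. | (0,0)=+1→OOO/.XX/.X.*; (1,0)=+1→.OO/OXX/.X.; (2,0)=+1→.OO/.XX/OX.; (2,2)=+1→.OO/.XX/.XO
ply 2: OOO/.XX/.X. is terminal -1 (X); from .OO/.XX/.X. depth 7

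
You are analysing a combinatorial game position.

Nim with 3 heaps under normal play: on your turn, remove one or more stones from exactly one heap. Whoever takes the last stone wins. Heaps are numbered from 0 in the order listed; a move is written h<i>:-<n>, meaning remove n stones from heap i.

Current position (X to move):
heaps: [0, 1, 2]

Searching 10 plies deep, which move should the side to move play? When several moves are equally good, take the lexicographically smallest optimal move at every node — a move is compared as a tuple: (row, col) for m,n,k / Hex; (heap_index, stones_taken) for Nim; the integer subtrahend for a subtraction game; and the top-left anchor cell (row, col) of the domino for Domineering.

p1 X@[(0,1,2)]: h1:-1[(0,0,2)]-1 h2:-1[(0,1,1)]+1* h2:-2[(0,1,0)]-1
p2 O@[(0,1,1)]: h1:-1[(0,0,1)]-1* h2:-1[(0,1,0)]-1
p3 X@[(0,0,1)]: h2:-1[(0,0,0)]+1*
p4 O@[(0,0,0)] terminal -1; root [(0,1,2)] d10

X's best at [(0,1,2)]: h2:-1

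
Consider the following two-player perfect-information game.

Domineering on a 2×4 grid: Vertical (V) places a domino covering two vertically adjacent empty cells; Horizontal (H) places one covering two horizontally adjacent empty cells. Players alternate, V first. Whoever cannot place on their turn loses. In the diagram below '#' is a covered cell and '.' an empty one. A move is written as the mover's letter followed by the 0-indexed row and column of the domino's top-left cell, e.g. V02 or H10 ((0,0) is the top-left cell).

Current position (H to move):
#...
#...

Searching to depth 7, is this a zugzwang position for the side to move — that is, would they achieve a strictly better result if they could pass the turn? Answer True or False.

p1 H@[#.../#...]: H01[###./#...]+1* H02[#.##/#...]+1 H11[#.../###.]+1 H12[#.../#.##]+1
p2 V@[###./#...]: V03[####/#..#]-1*
p3 H@[####/#..#]: H11[####/####]+1*
p4 V@[####/####] terminal -1; root [#.../#...] d7
suppose H passes — search the same position with V to move:
pass> p1 V@[#.../#...]: V01[##../##..]-1 V02[#.#./#.#.]+1* V03[#..#/#..#]-1
pass> p2 H@[#.#./#.#.] terminal -1; root [#.../#...] d7
for H: play +1, pass -1

zugzwang(#.../#..., H) = False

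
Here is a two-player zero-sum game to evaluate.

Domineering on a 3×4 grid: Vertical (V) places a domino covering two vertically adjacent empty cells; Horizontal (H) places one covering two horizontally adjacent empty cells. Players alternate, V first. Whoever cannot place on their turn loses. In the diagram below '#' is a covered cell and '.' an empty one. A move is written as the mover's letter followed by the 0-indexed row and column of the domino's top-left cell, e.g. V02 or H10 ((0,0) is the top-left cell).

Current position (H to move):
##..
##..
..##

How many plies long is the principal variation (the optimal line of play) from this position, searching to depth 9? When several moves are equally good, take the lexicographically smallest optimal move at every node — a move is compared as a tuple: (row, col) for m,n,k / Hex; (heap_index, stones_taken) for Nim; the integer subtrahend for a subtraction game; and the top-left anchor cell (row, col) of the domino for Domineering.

PV length from [##../##../..##]: 1 ply

[##../##../..##] H move#1: H02:+1/####/##../..##*, H12:+1/##../####/..##, H20:-1/##../##../####
[####/##../..##] end (terminal -1, V#2); searched ##../##../..## to 9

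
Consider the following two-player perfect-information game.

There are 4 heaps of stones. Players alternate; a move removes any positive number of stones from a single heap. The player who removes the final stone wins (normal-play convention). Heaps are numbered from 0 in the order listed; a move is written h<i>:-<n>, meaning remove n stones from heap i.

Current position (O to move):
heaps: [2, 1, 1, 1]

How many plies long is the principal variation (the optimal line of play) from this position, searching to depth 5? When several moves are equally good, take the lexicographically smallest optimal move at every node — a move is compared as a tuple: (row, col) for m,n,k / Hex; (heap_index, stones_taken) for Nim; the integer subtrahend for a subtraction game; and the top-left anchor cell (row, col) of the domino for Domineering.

ply 1, O at (2,1,1,1) | h0:-1=+1→(1,1,1,1)*; h0:-2=-1→(0,1,1,1); h1:-1=-1→(2,0,1,1); h2:-1=-1→(2,1,0,1); h3:-1=-1→(2,1,1,0)
ply 2, X at (1,1,1,1) | h0:-1=-1→(0,1,1,1)*; h1:-1=-1→(1,0,1,1); h2:-1=-1→(1,1,0,1); h3:-1=-1→(1,1,1,0)
ply 3, O at (0,1,1,1) | h1:-1=+1→(0,0,1,1)*; h2:-1=+1→(0,1,0,1); h3:-1=+1→(0,1,1,0)
ply 4, X at (0,0,1,1) | h2:-1=-1→(0,0,0,1)*; h3:-1=-1→(0,0,1,0)
ply 5, O at (0,0,0,1) | h3:-1=+1→(0,0,0,0)*
ply 6: (0,0,0,0) is terminal -1 (X); from (2,1,1,1) depth 5

PV length from [(2,1,1,1)]: 5 plies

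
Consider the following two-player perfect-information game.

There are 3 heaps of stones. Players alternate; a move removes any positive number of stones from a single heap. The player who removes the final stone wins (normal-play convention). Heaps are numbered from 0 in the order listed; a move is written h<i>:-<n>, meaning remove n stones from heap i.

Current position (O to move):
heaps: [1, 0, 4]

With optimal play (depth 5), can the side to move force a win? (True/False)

p1 O@[(1,0,4)]: h0:-1[(0,0,4)]-1 h2:-1[(1,0,3)]-1 h2:-2[(1,0,2)]-1 h2:-3[(1,0,1)]+1* h2:-4[(1,0,0)]-1
p2 X@[(1,0,1)]: h0:-1[(0,0,1)]-1* h2:-1[(1,0,0)]-1
p3 O@[(0,0,1)]: h2:-1[(0,0,0)]+1*
p4 X@[(0,0,0)] terminal -1; root [(1,0,4)] d5

O winning at [(1,0,4)]: True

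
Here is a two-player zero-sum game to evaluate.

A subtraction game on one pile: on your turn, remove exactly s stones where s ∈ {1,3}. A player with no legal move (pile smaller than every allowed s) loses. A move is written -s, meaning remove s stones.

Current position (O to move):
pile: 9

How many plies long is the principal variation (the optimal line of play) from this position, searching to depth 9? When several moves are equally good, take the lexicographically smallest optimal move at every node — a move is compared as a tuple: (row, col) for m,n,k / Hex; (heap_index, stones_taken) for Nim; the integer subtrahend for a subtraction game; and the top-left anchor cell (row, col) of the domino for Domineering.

PV length from [9]: 9 plies

ply 1, O at 9 | -1=+1→8*; -3=+1→6
ply 2, X at 8 | -1=-1→7*; -3=-1→5
ply 3, O at 7 | -1=+1→6*; -3=+1→4
ply 4, X at 6 | -1=-1→5*; -3=-1→3
ply 5, O at 5 | -1=+1→4*; -3=+1→2
ply 6, X at 4 | -1=-1→3*; -3=-1→1
ply 7, O at 3 | -1=+1→2*; -3=+1→0
ply 8, X at 2 | -1=-1→1*
ply 9, O at 1 | -1=+1→0*
ply 10: 0 is terminal -1 (X); from 9 depth 9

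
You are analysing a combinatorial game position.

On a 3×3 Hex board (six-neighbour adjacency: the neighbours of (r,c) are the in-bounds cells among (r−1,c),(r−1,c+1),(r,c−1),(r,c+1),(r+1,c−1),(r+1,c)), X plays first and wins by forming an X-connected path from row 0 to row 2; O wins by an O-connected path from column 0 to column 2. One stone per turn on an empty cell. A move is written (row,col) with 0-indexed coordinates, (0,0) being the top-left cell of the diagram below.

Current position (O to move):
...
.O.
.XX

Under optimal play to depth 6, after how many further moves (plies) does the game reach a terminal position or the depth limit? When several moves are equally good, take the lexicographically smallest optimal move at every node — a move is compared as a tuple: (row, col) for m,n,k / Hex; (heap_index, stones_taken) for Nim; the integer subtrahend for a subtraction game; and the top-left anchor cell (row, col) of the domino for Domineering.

PV length from [.../.O./.XX]: 5 plies

p1 O@[.../.O./.XX]: (0,0)[O../.O./.XX]+1* (0,1)[.O./.O./.XX]+1 (0,2)[..O/.O./.XX]+1 (1,0)[.../OO./.XX]+1 (1,2)[.../.OO/.XX]+1 (2,0)[.../.O./OXX]+1
p2 X@[O../.O./.XX]: (0,1)[OX./.O./.XX]-1* (0,2)[O.X/.O./.XX]-1 (1,0)[O../XO./.XX]-1 (1,2)[O../.OX/.XX]-1 (2,0)[O../.O./XXX]-1
p3 O@[OX./.O./.XX]: (0,2)[OXO/.O./.XX]+1* (1,0)[OX./OO./.XX]+1 (1,2)[OX./.OO/.XX]+1 (2,0)[OX./.O./OXX]+1
p4 X@[OXO/.O./.XX]: (1,0)[OXO/XO./.XX]-1* (1,2)[OXO/.OX/.XX]-1 (2,0)[OXO/.O./XXX]-1
p5 O@[OXO/XO./.XX]: (1,2)[OXO/XOO/.XX]-1 (2,0)[OXO/XO./OXX]+1*
p6 X@[OXO/XO./OXX] terminal -1; root [.../.O./.XX] d6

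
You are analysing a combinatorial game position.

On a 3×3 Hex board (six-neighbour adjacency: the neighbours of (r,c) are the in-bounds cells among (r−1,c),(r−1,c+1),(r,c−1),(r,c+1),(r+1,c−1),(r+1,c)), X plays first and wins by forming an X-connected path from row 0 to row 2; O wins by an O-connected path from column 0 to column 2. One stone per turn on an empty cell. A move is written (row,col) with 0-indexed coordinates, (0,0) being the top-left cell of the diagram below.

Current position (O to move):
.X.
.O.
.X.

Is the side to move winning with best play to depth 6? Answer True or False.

p1 O@[.X./.O./.X.]: (0,0)[OX./.O./.X.]+1* (0,2)[.XO/.O./.X.]+1 (1,0)[.X./OO./.X.]+1 (1,2)[.X./.OO/.X.]+1 (2,0)[.X./.O./OX.]+1 (2,2)[.X./.O./.XO]+1
p2 X@[OX./.O./.X.]: (0,2)[OXX/.O./.X.]-1* (1,0)[OX./XO./.X.]-1 (1,2)[OX./.OX/.X.]-1 (2,0)[OX./.O./XX.]-1 (2,2)[OX./.O./.XX]-1
p3 O@[OXX/.O./.X.]: (1,0)[OXX/OO./.X.]-1 (1,2)[OXX/.OO/.X.]+1* (2,0)[OXX/.O./OX.]-1 (2,2)[OXX/.O./.XO]-1
p4 X@[OXX/.OO/.X.]: (1,0)[OXX/XOO/.X.]-1* (2,0)[OXX/.OO/XX.]-1 (2,2)[OXX/.OO/.XX]-1
p5 O@[OXX/XOO/.X.]: (2,0)[OXX/XOO/OX.]+1* (2,2)[OXX/XOO/.XO]-1
p6 X@[OXX/XOO/OX.] terminal -1; root [.X./.O./.X.] d6

O winning at [.X./.O./.X.]: True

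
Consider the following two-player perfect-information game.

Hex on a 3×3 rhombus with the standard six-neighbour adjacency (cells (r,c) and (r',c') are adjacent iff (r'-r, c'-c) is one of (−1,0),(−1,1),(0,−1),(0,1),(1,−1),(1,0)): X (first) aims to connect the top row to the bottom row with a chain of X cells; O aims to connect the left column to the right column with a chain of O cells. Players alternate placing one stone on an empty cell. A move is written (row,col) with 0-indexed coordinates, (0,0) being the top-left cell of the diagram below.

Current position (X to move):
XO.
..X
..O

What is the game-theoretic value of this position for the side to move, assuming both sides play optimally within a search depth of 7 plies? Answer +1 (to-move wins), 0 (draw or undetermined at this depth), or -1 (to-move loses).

[XO./..X/..O] X move#1: (0,2):+1/XOX/..X/..O*, (1,0):+1/XO./X.X/..O, (1,1):+1/XO./.XX/..O, (2,0):+1/XO./..X/X.O, (2,1):+1/XO./..X/.XO
[XOX/..X/..O] O move#2: (1,0):-1/XOX/O.X/..O*, (1,1):-1/XOX/.OX/..O, (2,0):-1/XOX/..X/O.O, (2,1):-1/XOX/..X/.OO
[XOX/O.X/..O] X move#3: (1,1):+1/XOX/OXX/..O*, (2,0):+1/XOX/O.X/X.O, (2,1):+1/XOX/O.X/.XO
[XOX/OXX/..O] O move#4: (2,0):-1/XOX/OXX/O.O*, (2,1):-1/XOX/OXX/.OO
[XOX/OXX/O.O] X move#5: (2,1):+1/XOX/OXX/OXO*
[XOX/OXX/OXO] end (terminal -1, O#6); searched XO./..X/..O to 7

value(XO./..X/..O, X) = +1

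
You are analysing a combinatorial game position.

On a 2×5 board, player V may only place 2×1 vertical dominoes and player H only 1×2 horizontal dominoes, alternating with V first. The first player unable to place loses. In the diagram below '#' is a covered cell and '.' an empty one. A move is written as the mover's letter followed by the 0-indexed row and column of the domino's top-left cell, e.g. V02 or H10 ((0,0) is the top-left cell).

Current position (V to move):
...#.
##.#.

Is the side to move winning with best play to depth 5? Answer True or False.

p1 V@[...#./##.#.]: V02[..##./####.]+1* V04[...##/##.##]-1
p2 H@[..##./####.]: H00[####./####.]-1*
p3 V@[####./####.]: V04[#####/#####]+1*
p4 H@[#####/#####] terminal -1; root [...#./##.#.] d5

V winning at [...#./##.#.]: True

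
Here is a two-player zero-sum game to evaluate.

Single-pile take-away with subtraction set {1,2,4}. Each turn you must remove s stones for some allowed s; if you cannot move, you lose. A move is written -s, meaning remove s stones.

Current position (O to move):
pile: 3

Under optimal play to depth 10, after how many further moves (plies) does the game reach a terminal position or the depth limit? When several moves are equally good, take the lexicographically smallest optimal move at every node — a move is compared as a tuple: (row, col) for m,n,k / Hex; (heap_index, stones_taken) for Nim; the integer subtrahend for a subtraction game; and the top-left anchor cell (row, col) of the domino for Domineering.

[3] O move#1: -1:-1/2*, -2:-1/1
[2] X move#2: -1:-1/1, -2:+1/0*
[0] end (terminal -1, O#3); searched 3 to 10

PV length from [3]: 2 plies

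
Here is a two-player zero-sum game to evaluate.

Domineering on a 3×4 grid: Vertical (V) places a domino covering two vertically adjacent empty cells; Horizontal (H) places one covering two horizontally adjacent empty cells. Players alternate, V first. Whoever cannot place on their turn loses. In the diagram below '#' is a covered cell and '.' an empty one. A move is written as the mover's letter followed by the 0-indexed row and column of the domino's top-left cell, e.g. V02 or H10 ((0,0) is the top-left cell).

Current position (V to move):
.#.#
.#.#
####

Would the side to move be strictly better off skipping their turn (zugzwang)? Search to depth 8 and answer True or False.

zugzwang(.#.#/.#.#/####, V) = False

p1 V@[.#.#/.#.#/####]: V00[##.#/##.#/####]+1* V02[.###/.###/####]+1
p2 H@[##.#/##.#/####] terminal -1; root [.#.#/.#.#/####] d8
pass branch (H moves first from the same position):
  | p1 H@[.#.#/.#.#/####] terminal -1; root [.#.#/.#.#/####] d8
V moving scores +1; V passing scores +1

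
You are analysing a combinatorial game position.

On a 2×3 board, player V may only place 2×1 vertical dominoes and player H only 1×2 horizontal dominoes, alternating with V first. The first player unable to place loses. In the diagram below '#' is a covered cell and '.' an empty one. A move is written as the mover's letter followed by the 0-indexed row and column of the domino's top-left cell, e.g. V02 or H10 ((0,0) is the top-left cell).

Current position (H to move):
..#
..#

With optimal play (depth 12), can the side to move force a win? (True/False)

[..#/..#] H move#1: H00:+1/###/..#*, H10:+1/..#/###
[###/..#] end (terminal -1, V#2); searched ..#/..# to 12

H winning at [..#/..#]: True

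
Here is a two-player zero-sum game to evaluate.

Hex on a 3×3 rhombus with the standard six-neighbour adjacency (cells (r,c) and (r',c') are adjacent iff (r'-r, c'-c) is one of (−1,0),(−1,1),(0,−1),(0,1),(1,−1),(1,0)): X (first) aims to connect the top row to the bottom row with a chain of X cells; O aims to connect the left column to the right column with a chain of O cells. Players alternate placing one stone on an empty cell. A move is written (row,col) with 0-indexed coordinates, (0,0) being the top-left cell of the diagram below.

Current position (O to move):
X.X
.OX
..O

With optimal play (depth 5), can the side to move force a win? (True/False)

O winning at [X.X/.OX/..O]: True

[X.X/.OX/..O] O move#1: (0,1):-1/XOX/.OX/..O, (1,0):-1/X.X/OOX/..O, (2,0):-1/X.X/.OX/O.O, (2,1):+1/X.X/.OX/.OO*
[X.X/.OX/.OO] X move#2: (0,1):-1/XXX/.OX/.OO*, (1,0):-1/X.X/XOX/.OO, (2,0):-1/X.X/.OX/XOO
[XXX/.OX/.OO] O move#3: (1,0):+1/XXX/OOX/.OO*, (2,0):+1/XXX/.OX/OOO
[XXX/OOX/.OO] end (terminal -1, X#4); searched X.X/.OX/..O to 5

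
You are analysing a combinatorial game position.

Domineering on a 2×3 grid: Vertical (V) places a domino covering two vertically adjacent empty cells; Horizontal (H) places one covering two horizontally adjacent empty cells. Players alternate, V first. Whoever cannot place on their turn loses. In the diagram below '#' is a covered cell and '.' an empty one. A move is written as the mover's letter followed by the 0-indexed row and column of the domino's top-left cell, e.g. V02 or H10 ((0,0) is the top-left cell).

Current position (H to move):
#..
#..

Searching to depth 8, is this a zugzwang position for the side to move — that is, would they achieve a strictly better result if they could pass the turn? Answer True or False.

zugzwang(#../#.., H) = False

ply 1, H at #../#.. | H01=+1→###/#..*; H11=+1→#../###
ply 2: ###/#.. is terminal -1 (V); from #../#.. depth 8
suppose H passes — search the same position with V to move:
pass> ply 1, V at #../#.. | V01=+1→##./##.*; V02=+1→#.#/#.#
pass> ply 2: ##./##. is terminal -1 (H); from #../#.. depth 8
for H: play +1, pass -1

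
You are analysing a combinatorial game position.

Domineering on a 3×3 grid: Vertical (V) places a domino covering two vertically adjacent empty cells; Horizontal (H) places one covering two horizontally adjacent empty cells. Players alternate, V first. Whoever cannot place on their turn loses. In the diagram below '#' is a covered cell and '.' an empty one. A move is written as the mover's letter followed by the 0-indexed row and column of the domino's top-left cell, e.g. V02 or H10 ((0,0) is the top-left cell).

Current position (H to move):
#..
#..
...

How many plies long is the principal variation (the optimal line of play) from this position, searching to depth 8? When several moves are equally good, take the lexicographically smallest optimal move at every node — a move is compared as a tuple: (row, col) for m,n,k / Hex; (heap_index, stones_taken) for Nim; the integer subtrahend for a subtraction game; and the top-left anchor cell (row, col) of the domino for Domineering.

PV length from [#../#../...]: 1 ply

p1 H@[#../#../...]: H01[###/#../...]-1 H11[#../###/...]+1* H20[#../#../##.]-1 H21[#../#../.##]-1
p2 V@[#../###/...] terminal -1; root [#../#../...] d8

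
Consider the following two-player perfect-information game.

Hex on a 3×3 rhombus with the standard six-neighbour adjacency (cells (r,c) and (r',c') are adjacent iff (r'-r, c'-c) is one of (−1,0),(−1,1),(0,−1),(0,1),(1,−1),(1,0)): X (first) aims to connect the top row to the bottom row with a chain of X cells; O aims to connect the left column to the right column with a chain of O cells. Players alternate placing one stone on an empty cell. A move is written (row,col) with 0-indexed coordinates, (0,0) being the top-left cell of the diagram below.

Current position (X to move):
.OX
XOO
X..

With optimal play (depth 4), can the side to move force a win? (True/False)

ply 1, X at .OX/XOO/X.. | (0,0)=+1→XOX/XOO/X..*; (2,1)=-1→.OX/XOO/XX.; (2,2)=-1→.OX/XOO/X.X
ply 2: XOX/XOO/X.. is terminal -1 (O); from .OX/XOO/X.. depth 4

X winning at [.OX/XOO/X..]: True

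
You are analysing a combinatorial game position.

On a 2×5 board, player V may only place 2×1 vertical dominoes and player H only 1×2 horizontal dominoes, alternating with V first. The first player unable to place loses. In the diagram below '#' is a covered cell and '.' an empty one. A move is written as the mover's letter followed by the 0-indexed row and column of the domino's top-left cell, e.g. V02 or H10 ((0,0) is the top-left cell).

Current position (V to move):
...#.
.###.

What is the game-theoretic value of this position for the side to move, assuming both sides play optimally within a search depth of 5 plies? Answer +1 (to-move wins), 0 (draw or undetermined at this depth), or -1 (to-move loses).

value(...#./.###., V) = +1

ply 1, V at ...#./.###. | V00=+1→#..#./####.*; V04=-1→...##/.####
ply 2, H at #..#./####. | H01=-1→####./####.*
ply 3, V at ####./####. | V04=+1→#####/#####*
ply 4: #####/##### is terminal -1 (H); from ...#./.###. depth 5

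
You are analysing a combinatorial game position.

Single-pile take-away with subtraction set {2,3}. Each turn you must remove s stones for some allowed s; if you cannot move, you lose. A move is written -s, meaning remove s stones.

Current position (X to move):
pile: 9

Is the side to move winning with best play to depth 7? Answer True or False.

[9] X move#1: -2:-1/7, -3:+1/6*
[6] O move#2: -2:-1/4*, -3:-1/3
[4] X move#3: -2:-1/2, -3:+1/1*
[1] end (terminal -1, O#4); searched 9 to 7

X winning at [9]: True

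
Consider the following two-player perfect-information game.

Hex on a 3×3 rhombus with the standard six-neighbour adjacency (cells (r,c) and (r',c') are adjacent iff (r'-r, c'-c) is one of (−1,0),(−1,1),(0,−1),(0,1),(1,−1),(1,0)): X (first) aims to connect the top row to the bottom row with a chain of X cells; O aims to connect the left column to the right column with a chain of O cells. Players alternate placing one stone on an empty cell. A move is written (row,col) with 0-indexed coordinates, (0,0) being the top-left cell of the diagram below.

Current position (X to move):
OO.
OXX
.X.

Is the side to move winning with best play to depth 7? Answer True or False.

X winning at [OO./OXX/.X.]: True

ply 1, X at OO./OXX/.X. | (0,2)=+1→OOX/OXX/.X.*; (2,0)=-1→OO./OXX/XX.; (2,2)=-1→OO./OXX/.XX
ply 2: OOX/OXX/.X. is terminal -1 (O); from OO./OXX/.X. depth 7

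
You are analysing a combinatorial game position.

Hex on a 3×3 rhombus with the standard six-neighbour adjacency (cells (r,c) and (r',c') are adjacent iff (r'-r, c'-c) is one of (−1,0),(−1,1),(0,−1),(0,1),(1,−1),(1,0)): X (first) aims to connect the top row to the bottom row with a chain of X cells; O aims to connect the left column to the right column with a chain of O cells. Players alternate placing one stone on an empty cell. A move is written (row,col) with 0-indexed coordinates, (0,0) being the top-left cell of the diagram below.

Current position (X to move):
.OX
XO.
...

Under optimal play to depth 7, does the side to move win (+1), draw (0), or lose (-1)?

value(.OX/XO./..., X) = +1

p1 X@[.OX/XO./...]: (0,0)[XOX/XO./...]+1* (1,2)[.OX/XOX/...]+1 (2,0)[.OX/XO./X..]+1 (2,1)[.OX/XO./.X.]-1 (2,2)[.OX/XO./..X]-1
p2 O@[XOX/XO./...]: (1,2)[XOX/XOO/...]-1* (2,0)[XOX/XO./O..]-1 (2,1)[XOX/XO./.O.]-1 (2,2)[XOX/XO./..O]-1
p3 X@[XOX/XOO/...]: (2,0)[XOX/XOO/X..]+1* (2,1)[XOX/XOO/.X.]-1 (2,2)[XOX/XOO/..X]-1
p4 O@[XOX/XOO/X..] terminal -1; root [.OX/XO./...] d7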